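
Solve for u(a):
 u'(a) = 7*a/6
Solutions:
 u(a) = C1 + 7*a^2/12


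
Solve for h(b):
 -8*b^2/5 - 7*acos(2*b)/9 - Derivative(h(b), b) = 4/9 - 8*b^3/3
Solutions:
 h(b) = C1 + 2*b^4/3 - 8*b^3/15 - 7*b*acos(2*b)/9 - 4*b/9 + 7*sqrt(1 - 4*b^2)/18


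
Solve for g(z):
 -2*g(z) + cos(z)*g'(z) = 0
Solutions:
 g(z) = C1*(sin(z) + 1)/(sin(z) - 1)


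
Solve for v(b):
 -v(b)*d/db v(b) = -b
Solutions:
 v(b) = -sqrt(C1 + b^2)
 v(b) = sqrt(C1 + b^2)


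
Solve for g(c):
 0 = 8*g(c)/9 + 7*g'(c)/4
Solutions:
 g(c) = C1*exp(-32*c/63)


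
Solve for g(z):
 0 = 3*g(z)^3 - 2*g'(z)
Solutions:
 g(z) = -sqrt(-1/(C1 + 3*z))
 g(z) = sqrt(-1/(C1 + 3*z))


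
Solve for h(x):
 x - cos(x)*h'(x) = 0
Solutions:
 h(x) = C1 + Integral(x/cos(x), x)


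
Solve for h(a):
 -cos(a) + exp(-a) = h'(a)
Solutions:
 h(a) = C1 - sin(a) - exp(-a)


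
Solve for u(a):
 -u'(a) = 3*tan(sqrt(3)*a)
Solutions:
 u(a) = C1 + sqrt(3)*log(cos(sqrt(3)*a))


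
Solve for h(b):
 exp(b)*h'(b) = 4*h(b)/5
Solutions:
 h(b) = C1*exp(-4*exp(-b)/5)


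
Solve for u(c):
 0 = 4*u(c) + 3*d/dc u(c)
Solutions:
 u(c) = C1*exp(-4*c/3)


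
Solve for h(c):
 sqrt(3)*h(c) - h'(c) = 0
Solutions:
 h(c) = C1*exp(sqrt(3)*c)


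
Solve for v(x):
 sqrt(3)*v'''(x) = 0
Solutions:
 v(x) = C1 + C2*x + C3*x^2


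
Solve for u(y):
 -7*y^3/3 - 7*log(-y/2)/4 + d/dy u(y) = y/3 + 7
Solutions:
 u(y) = C1 + 7*y^4/12 + y^2/6 + 7*y*log(-y)/4 + 7*y*(3 - log(2))/4


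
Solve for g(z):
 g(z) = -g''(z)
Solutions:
 g(z) = C1*sin(z) + C2*cos(z)


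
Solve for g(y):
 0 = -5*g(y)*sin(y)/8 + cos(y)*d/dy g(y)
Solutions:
 g(y) = C1/cos(y)^(5/8)


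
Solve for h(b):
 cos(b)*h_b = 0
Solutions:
 h(b) = C1


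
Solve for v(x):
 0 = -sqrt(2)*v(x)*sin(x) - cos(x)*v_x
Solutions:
 v(x) = C1*cos(x)^(sqrt(2))


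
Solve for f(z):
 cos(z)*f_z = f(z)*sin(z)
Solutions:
 f(z) = C1/cos(z)


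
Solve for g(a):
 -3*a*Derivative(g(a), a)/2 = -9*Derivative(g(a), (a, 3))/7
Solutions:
 g(a) = C1 + Integral(C2*airyai(6^(2/3)*7^(1/3)*a/6) + C3*airybi(6^(2/3)*7^(1/3)*a/6), a)


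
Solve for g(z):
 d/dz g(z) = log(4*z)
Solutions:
 g(z) = C1 + z*log(z) - z + z*log(4)


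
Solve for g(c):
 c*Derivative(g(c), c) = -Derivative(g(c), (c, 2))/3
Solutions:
 g(c) = C1 + C2*erf(sqrt(6)*c/2)


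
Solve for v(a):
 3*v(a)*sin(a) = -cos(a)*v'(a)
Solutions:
 v(a) = C1*cos(a)^3


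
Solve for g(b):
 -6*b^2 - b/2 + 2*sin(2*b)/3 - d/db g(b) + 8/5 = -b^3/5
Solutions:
 g(b) = C1 + b^4/20 - 2*b^3 - b^2/4 + 8*b/5 - cos(2*b)/3


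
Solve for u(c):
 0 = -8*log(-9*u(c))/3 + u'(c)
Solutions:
 -3*Integral(1/(log(-_y) + 2*log(3)), (_y, u(c)))/8 = C1 - c


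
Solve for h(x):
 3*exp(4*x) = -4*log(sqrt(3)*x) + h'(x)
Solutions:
 h(x) = C1 + 4*x*log(x) + 2*x*(-2 + log(3)) + 3*exp(4*x)/4


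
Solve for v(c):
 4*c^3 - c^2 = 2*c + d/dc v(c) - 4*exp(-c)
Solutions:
 v(c) = C1 + c^4 - c^3/3 - c^2 - 4*exp(-c)


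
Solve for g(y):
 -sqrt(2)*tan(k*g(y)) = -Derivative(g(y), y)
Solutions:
 g(y) = Piecewise((-asin(exp(C1*k + sqrt(2)*k*y))/k + pi/k, Ne(k, 0)), (nan, True))
 g(y) = Piecewise((asin(exp(C1*k + sqrt(2)*k*y))/k, Ne(k, 0)), (nan, True))


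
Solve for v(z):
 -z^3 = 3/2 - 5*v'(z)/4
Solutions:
 v(z) = C1 + z^4/5 + 6*z/5


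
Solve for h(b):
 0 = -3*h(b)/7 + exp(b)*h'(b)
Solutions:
 h(b) = C1*exp(-3*exp(-b)/7)


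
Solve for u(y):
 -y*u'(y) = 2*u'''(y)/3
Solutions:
 u(y) = C1 + Integral(C2*airyai(-2^(2/3)*3^(1/3)*y/2) + C3*airybi(-2^(2/3)*3^(1/3)*y/2), y)


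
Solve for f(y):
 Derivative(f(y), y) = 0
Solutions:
 f(y) = C1


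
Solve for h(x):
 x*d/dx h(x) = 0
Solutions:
 h(x) = C1


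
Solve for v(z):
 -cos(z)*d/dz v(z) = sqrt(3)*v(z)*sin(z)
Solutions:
 v(z) = C1*cos(z)^(sqrt(3))


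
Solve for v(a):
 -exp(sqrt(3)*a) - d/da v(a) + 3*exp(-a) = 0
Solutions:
 v(a) = C1 - sqrt(3)*exp(sqrt(3)*a)/3 - 3*exp(-a)


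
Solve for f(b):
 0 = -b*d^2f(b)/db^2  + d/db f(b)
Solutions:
 f(b) = C1 + C2*b^2


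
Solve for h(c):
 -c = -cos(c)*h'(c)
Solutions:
 h(c) = C1 + Integral(c/cos(c), c)


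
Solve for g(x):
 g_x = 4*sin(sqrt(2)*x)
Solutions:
 g(x) = C1 - 2*sqrt(2)*cos(sqrt(2)*x)


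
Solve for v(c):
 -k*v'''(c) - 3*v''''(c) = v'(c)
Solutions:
 v(c) = C1 + C2*exp(-c*(2*2^(1/3)*k^2/(2*k^3 + sqrt(-4*k^6 + (2*k^3 + 243)^2) + 243)^(1/3) + 2*k + 2^(2/3)*(2*k^3 + sqrt(-4*k^6 + (2*k^3 + 243)^2) + 243)^(1/3))/18) + C3*exp(c*(-8*2^(1/3)*k^2/((-1 + sqrt(3)*I)*(2*k^3 + sqrt(-4*k^6 + (2*k^3 + 243)^2) + 243)^(1/3)) - 4*k + 2^(2/3)*(2*k^3 + sqrt(-4*k^6 + (2*k^3 + 243)^2) + 243)^(1/3) - 2^(2/3)*sqrt(3)*I*(2*k^3 + sqrt(-4*k^6 + (2*k^3 + 243)^2) + 243)^(1/3))/36) + C4*exp(c*(8*2^(1/3)*k^2/((1 + sqrt(3)*I)*(2*k^3 + sqrt(-4*k^6 + (2*k^3 + 243)^2) + 243)^(1/3)) - 4*k + 2^(2/3)*(2*k^3 + sqrt(-4*k^6 + (2*k^3 + 243)^2) + 243)^(1/3) + 2^(2/3)*sqrt(3)*I*(2*k^3 + sqrt(-4*k^6 + (2*k^3 + 243)^2) + 243)^(1/3))/36)


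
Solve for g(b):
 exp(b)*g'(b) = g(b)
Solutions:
 g(b) = C1*exp(-exp(-b))


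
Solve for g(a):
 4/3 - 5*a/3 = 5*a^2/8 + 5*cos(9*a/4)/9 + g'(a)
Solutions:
 g(a) = C1 - 5*a^3/24 - 5*a^2/6 + 4*a/3 - 20*sin(9*a/4)/81


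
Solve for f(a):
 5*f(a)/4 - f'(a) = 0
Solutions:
 f(a) = C1*exp(5*a/4)


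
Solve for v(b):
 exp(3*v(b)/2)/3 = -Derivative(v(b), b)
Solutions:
 v(b) = 2*log(1/(C1 + b))/3 + 2*log(2)/3
 v(b) = 2*log(2^(1/3)*(-1 - sqrt(3)*I)*(1/(C1 + b))^(1/3)/2)
 v(b) = 2*log(2^(1/3)*(-1 + sqrt(3)*I)*(1/(C1 + b))^(1/3)/2)


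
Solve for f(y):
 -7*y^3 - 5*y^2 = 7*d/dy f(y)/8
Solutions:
 f(y) = C1 - 2*y^4 - 40*y^3/21


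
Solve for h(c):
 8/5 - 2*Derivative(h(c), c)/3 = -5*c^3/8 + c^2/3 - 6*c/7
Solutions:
 h(c) = C1 + 15*c^4/64 - c^3/6 + 9*c^2/14 + 12*c/5


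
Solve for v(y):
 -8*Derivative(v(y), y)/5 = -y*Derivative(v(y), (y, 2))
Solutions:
 v(y) = C1 + C2*y^(13/5)


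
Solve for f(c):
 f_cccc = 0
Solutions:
 f(c) = C1 + C2*c + C3*c^2 + C4*c^3


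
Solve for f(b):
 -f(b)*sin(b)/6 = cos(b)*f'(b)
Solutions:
 f(b) = C1*cos(b)^(1/6)


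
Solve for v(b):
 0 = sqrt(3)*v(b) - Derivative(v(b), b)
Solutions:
 v(b) = C1*exp(sqrt(3)*b)


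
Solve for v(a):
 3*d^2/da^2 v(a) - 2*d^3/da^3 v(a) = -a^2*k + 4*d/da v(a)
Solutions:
 v(a) = C1 + a^3*k/12 + 3*a^2*k/16 + a*k/32 + (C2*sin(sqrt(23)*a/4) + C3*cos(sqrt(23)*a/4))*exp(3*a/4)


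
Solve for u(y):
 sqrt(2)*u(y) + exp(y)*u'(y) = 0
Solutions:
 u(y) = C1*exp(sqrt(2)*exp(-y))


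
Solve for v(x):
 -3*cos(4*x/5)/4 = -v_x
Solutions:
 v(x) = C1 + 15*sin(4*x/5)/16


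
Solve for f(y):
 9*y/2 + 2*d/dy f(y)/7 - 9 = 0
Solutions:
 f(y) = C1 - 63*y^2/8 + 63*y/2


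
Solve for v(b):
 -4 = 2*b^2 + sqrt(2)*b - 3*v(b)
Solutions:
 v(b) = 2*b^2/3 + sqrt(2)*b/3 + 4/3


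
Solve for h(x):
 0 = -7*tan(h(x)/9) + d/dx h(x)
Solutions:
 h(x) = -9*asin(C1*exp(7*x/9)) + 9*pi
 h(x) = 9*asin(C1*exp(7*x/9))


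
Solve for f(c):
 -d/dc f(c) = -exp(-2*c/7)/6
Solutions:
 f(c) = C1 - 7*exp(-2*c/7)/12


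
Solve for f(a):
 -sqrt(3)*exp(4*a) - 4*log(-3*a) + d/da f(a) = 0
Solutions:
 f(a) = C1 + 4*a*log(-a) + 4*a*(-1 + log(3)) + sqrt(3)*exp(4*a)/4


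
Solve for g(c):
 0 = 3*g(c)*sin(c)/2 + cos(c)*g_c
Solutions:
 g(c) = C1*cos(c)^(3/2)


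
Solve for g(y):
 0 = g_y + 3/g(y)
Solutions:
 g(y) = -sqrt(C1 - 6*y)
 g(y) = sqrt(C1 - 6*y)


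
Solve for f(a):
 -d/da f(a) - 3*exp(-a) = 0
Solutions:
 f(a) = C1 + 3*exp(-a)


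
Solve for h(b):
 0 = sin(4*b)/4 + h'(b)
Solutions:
 h(b) = C1 + cos(4*b)/16


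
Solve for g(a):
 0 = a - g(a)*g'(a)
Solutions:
 g(a) = -sqrt(C1 + a^2)
 g(a) = sqrt(C1 + a^2)


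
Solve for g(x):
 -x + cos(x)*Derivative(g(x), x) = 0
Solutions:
 g(x) = C1 + Integral(x/cos(x), x)


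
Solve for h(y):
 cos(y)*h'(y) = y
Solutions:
 h(y) = C1 + Integral(y/cos(y), y)


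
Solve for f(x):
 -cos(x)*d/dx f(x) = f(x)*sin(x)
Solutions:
 f(x) = C1*cos(x)


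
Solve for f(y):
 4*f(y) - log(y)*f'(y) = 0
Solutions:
 f(y) = C1*exp(4*li(y))


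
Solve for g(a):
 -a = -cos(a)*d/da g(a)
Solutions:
 g(a) = C1 + Integral(a/cos(a), a)


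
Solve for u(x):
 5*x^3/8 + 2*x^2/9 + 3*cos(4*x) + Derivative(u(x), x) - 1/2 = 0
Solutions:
 u(x) = C1 - 5*x^4/32 - 2*x^3/27 + x/2 - 3*sin(4*x)/4


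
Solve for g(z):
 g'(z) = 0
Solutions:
 g(z) = C1


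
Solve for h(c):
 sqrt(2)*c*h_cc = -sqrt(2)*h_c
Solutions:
 h(c) = C1 + C2*log(c)


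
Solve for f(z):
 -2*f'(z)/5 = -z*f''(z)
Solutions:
 f(z) = C1 + C2*z^(7/5)


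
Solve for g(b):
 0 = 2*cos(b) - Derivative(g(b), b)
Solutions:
 g(b) = C1 + 2*sin(b)


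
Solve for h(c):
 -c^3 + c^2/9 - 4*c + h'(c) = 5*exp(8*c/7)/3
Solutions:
 h(c) = C1 + c^4/4 - c^3/27 + 2*c^2 + 35*exp(8*c/7)/24


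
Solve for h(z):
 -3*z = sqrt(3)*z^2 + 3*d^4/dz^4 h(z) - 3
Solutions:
 h(z) = C1 + C2*z + C3*z^2 + C4*z^3 - sqrt(3)*z^6/1080 - z^5/120 + z^4/24


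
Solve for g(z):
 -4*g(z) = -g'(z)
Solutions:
 g(z) = C1*exp(4*z)


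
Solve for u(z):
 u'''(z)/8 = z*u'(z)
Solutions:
 u(z) = C1 + Integral(C2*airyai(2*z) + C3*airybi(2*z), z)


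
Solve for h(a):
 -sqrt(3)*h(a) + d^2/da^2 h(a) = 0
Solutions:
 h(a) = C1*exp(-3^(1/4)*a) + C2*exp(3^(1/4)*a)


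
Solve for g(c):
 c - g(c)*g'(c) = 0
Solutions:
 g(c) = -sqrt(C1 + c^2)
 g(c) = sqrt(C1 + c^2)


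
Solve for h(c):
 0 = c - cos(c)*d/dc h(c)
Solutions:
 h(c) = C1 + Integral(c/cos(c), c)


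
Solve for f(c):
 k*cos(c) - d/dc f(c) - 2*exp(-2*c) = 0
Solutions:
 f(c) = C1 + k*sin(c) + exp(-2*c)


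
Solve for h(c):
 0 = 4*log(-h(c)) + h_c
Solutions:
 -li(-h(c)) = C1 - 4*c


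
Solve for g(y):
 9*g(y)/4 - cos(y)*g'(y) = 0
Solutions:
 g(y) = C1*(sin(y) + 1)^(9/8)/(sin(y) - 1)^(9/8)


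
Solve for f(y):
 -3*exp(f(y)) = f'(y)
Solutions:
 f(y) = log(1/(C1 + 3*y))


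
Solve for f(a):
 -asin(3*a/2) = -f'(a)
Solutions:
 f(a) = C1 + a*asin(3*a/2) + sqrt(4 - 9*a^2)/3


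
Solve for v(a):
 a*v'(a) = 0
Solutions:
 v(a) = C1


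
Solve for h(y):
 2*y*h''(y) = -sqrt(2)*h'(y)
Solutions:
 h(y) = C1 + C2*y^(1 - sqrt(2)/2)


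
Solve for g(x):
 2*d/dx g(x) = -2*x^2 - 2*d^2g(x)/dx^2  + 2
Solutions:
 g(x) = C1 + C2*exp(-x) - x^3/3 + x^2 - x


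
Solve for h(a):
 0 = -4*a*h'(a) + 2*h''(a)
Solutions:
 h(a) = C1 + C2*erfi(a)


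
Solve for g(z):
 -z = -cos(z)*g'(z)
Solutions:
 g(z) = C1 + Integral(z/cos(z), z)


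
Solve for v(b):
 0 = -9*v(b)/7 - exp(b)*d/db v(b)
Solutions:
 v(b) = C1*exp(9*exp(-b)/7)


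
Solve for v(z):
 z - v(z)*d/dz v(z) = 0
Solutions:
 v(z) = -sqrt(C1 + z^2)
 v(z) = sqrt(C1 + z^2)


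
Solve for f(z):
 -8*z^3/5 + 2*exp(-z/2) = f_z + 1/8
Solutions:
 f(z) = C1 - 2*z^4/5 - z/8 - 4*exp(-z/2)


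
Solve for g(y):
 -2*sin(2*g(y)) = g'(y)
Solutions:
 g(y) = pi - acos((-C1 - exp(8*y))/(C1 - exp(8*y)))/2
 g(y) = acos((-C1 - exp(8*y))/(C1 - exp(8*y)))/2


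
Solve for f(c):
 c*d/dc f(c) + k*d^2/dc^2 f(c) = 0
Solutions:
 f(c) = C1 + C2*sqrt(k)*erf(sqrt(2)*c*sqrt(1/k)/2)


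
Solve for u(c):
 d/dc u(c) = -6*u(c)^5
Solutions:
 u(c) = -I*(1/(C1 + 24*c))^(1/4)
 u(c) = I*(1/(C1 + 24*c))^(1/4)
 u(c) = -(1/(C1 + 24*c))^(1/4)
 u(c) = (1/(C1 + 24*c))^(1/4)


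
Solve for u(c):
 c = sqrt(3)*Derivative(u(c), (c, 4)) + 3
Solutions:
 u(c) = C1 + C2*c + C3*c^2 + C4*c^3 + sqrt(3)*c^5/360 - sqrt(3)*c^4/24


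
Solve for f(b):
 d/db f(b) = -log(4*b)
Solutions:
 f(b) = C1 - b*log(b) - b*log(4) + b


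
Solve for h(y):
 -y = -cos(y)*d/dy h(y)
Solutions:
 h(y) = C1 + Integral(y/cos(y), y)


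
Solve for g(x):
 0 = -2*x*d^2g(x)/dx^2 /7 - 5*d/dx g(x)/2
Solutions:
 g(x) = C1 + C2/x^(31/4)


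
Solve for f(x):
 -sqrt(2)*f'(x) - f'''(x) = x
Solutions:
 f(x) = C1 + C2*sin(2^(1/4)*x) + C3*cos(2^(1/4)*x) - sqrt(2)*x^2/4


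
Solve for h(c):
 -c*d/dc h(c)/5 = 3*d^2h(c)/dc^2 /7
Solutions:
 h(c) = C1 + C2*erf(sqrt(210)*c/30)


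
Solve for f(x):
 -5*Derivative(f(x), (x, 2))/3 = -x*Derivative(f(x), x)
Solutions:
 f(x) = C1 + C2*erfi(sqrt(30)*x/10)


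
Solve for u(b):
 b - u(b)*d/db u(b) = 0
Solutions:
 u(b) = -sqrt(C1 + b^2)
 u(b) = sqrt(C1 + b^2)


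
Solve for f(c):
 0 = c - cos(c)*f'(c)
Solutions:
 f(c) = C1 + Integral(c/cos(c), c)


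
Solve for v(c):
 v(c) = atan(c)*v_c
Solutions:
 v(c) = C1*exp(Integral(1/atan(c), c))


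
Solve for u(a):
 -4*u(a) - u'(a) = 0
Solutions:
 u(a) = C1*exp(-4*a)


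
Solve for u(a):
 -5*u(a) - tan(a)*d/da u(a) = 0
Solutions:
 u(a) = C1/sin(a)^5


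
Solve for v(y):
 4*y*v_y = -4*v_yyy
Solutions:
 v(y) = C1 + Integral(C2*airyai(-y) + C3*airybi(-y), y)


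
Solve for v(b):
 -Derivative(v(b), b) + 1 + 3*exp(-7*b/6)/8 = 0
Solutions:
 v(b) = C1 + b - 9*exp(-7*b/6)/28


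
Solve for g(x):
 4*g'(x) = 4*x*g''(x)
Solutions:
 g(x) = C1 + C2*x^2


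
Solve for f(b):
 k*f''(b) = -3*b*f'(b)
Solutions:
 f(b) = C1 + C2*sqrt(k)*erf(sqrt(6)*b*sqrt(1/k)/2)


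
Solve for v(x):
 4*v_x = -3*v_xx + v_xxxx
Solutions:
 v(x) = C1 + C2*exp(-x*((sqrt(3) + 2)^(-1/3) + (sqrt(3) + 2)^(1/3))/2)*sin(sqrt(3)*x*(-(sqrt(3) + 2)^(1/3) + (sqrt(3) + 2)^(-1/3))/2) + C3*exp(-x*((sqrt(3) + 2)^(-1/3) + (sqrt(3) + 2)^(1/3))/2)*cos(sqrt(3)*x*(-(sqrt(3) + 2)^(1/3) + (sqrt(3) + 2)^(-1/3))/2) + C4*exp(x*((sqrt(3) + 2)^(-1/3) + (sqrt(3) + 2)^(1/3)))


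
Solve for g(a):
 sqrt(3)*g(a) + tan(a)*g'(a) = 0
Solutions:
 g(a) = C1/sin(a)^(sqrt(3))


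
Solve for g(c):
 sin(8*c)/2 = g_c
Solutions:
 g(c) = C1 - cos(8*c)/16


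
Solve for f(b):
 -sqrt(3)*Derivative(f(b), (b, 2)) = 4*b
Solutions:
 f(b) = C1 + C2*b - 2*sqrt(3)*b^3/9


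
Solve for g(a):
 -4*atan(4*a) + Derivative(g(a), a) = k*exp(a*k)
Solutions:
 g(a) = C1 + 4*a*atan(4*a) + k*Piecewise((exp(a*k)/k, Ne(k, 0)), (a, True)) - log(16*a^2 + 1)/2


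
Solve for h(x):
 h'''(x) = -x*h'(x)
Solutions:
 h(x) = C1 + Integral(C2*airyai(-x) + C3*airybi(-x), x)


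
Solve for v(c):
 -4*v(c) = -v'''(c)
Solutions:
 v(c) = C3*exp(2^(2/3)*c) + (C1*sin(2^(2/3)*sqrt(3)*c/2) + C2*cos(2^(2/3)*sqrt(3)*c/2))*exp(-2^(2/3)*c/2)


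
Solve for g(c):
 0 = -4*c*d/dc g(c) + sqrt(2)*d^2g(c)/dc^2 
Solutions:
 g(c) = C1 + C2*erfi(2^(1/4)*c)


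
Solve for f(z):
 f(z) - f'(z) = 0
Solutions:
 f(z) = C1*exp(z)


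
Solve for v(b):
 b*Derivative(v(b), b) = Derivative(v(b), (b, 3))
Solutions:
 v(b) = C1 + Integral(C2*airyai(b) + C3*airybi(b), b)


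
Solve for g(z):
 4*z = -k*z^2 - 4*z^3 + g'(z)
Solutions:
 g(z) = C1 + k*z^3/3 + z^4 + 2*z^2


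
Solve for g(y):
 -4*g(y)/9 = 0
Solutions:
 g(y) = 0


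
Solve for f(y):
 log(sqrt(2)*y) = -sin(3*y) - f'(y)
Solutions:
 f(y) = C1 - y*log(y) - y*log(2)/2 + y + cos(3*y)/3


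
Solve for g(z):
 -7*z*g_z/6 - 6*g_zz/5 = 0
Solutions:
 g(z) = C1 + C2*erf(sqrt(70)*z/12)


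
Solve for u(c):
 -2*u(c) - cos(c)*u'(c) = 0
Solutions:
 u(c) = C1*(sin(c) - 1)/(sin(c) + 1)


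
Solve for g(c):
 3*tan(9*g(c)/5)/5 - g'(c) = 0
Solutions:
 g(c) = -5*asin(C1*exp(27*c/25))/9 + 5*pi/9
 g(c) = 5*asin(C1*exp(27*c/25))/9


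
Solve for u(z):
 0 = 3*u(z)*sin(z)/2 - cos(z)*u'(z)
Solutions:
 u(z) = C1/cos(z)^(3/2)


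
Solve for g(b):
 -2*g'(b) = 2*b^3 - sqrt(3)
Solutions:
 g(b) = C1 - b^4/4 + sqrt(3)*b/2


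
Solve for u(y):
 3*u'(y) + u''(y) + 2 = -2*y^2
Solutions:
 u(y) = C1 + C2*exp(-3*y) - 2*y^3/9 + 2*y^2/9 - 22*y/27


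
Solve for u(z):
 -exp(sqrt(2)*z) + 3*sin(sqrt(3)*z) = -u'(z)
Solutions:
 u(z) = C1 + sqrt(2)*exp(sqrt(2)*z)/2 + sqrt(3)*cos(sqrt(3)*z)


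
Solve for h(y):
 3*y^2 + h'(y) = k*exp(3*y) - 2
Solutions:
 h(y) = C1 + k*exp(3*y)/3 - y^3 - 2*y


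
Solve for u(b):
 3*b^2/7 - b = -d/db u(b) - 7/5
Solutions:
 u(b) = C1 - b^3/7 + b^2/2 - 7*b/5


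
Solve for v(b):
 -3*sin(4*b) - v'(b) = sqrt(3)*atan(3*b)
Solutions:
 v(b) = C1 - sqrt(3)*(b*atan(3*b) - log(9*b^2 + 1)/6) + 3*cos(4*b)/4


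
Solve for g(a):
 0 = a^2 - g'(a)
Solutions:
 g(a) = C1 + a^3/3


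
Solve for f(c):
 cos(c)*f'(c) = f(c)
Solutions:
 f(c) = C1*sqrt(sin(c) + 1)/sqrt(sin(c) - 1)


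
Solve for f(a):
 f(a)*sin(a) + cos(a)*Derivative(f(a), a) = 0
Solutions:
 f(a) = C1*cos(a)


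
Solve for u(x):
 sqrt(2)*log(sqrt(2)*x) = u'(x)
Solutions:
 u(x) = C1 + sqrt(2)*x*log(x) - sqrt(2)*x + sqrt(2)*x*log(2)/2


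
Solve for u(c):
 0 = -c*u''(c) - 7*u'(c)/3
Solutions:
 u(c) = C1 + C2/c^(4/3)


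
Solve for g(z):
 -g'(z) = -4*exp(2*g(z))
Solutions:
 g(z) = log(-sqrt(-1/(C1 + 4*z))) - log(2)/2
 g(z) = log(-1/(C1 + 4*z))/2 - log(2)/2


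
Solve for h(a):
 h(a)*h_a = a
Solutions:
 h(a) = -sqrt(C1 + a^2)
 h(a) = sqrt(C1 + a^2)


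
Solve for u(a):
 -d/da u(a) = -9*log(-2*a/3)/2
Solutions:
 u(a) = C1 + 9*a*log(-a)/2 + 9*a*(-log(3) - 1 + log(2))/2


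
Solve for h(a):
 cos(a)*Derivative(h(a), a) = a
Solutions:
 h(a) = C1 + Integral(a/cos(a), a)


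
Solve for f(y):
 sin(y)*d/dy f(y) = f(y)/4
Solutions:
 f(y) = C1*(cos(y) - 1)^(1/8)/(cos(y) + 1)^(1/8)


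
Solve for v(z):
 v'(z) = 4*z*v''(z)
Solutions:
 v(z) = C1 + C2*z^(5/4)


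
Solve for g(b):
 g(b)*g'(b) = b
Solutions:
 g(b) = -sqrt(C1 + b^2)
 g(b) = sqrt(C1 + b^2)


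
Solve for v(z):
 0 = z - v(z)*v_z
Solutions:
 v(z) = -sqrt(C1 + z^2)
 v(z) = sqrt(C1 + z^2)


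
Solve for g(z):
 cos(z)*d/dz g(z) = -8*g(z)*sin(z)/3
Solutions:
 g(z) = C1*cos(z)^(8/3)


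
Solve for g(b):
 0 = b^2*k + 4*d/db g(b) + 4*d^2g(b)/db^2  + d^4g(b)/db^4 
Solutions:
 g(b) = C1 + C2*exp(-6^(1/3)*b*(-(9 + sqrt(129))^(1/3) + 2*6^(1/3)/(9 + sqrt(129))^(1/3))/6)*sin(2^(1/3)*3^(1/6)*b*(2^(1/3)/(9 + sqrt(129))^(1/3) + 3^(2/3)*(9 + sqrt(129))^(1/3)/6)) + C3*exp(-6^(1/3)*b*(-(9 + sqrt(129))^(1/3) + 2*6^(1/3)/(9 + sqrt(129))^(1/3))/6)*cos(2^(1/3)*3^(1/6)*b*(2^(1/3)/(9 + sqrt(129))^(1/3) + 3^(2/3)*(9 + sqrt(129))^(1/3)/6)) + C4*exp(6^(1/3)*b*(-(9 + sqrt(129))^(1/3) + 2*6^(1/3)/(9 + sqrt(129))^(1/3))/3) - b^3*k/12 + b^2*k/4 - b*k/2


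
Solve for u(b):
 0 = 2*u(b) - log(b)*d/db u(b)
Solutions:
 u(b) = C1*exp(2*li(b))


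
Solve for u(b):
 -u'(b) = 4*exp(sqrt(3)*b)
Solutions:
 u(b) = C1 - 4*sqrt(3)*exp(sqrt(3)*b)/3


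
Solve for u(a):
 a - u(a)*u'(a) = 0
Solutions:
 u(a) = -sqrt(C1 + a^2)
 u(a) = sqrt(C1 + a^2)


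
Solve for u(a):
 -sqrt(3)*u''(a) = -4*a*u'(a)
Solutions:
 u(a) = C1 + C2*erfi(sqrt(2)*3^(3/4)*a/3)


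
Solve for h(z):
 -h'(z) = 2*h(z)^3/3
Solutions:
 h(z) = -sqrt(6)*sqrt(-1/(C1 - 2*z))/2
 h(z) = sqrt(6)*sqrt(-1/(C1 - 2*z))/2


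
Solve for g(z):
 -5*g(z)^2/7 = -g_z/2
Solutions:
 g(z) = -7/(C1 + 10*z)


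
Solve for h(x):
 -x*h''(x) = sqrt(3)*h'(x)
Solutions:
 h(x) = C1 + C2*x^(1 - sqrt(3))


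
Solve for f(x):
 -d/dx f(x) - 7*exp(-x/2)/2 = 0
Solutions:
 f(x) = C1 + 7*exp(-x/2)


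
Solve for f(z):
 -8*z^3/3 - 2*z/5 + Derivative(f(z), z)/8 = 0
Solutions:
 f(z) = C1 + 16*z^4/3 + 8*z^2/5


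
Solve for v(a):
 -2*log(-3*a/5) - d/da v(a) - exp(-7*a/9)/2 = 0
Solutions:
 v(a) = C1 - 2*a*log(-a) + 2*a*(-log(3) + 1 + log(5)) + 9*exp(-7*a/9)/14


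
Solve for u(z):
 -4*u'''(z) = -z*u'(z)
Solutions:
 u(z) = C1 + Integral(C2*airyai(2^(1/3)*z/2) + C3*airybi(2^(1/3)*z/2), z)


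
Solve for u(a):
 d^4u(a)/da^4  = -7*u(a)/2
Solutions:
 u(a) = (C1*sin(14^(1/4)*a/2) + C2*cos(14^(1/4)*a/2))*exp(-14^(1/4)*a/2) + (C3*sin(14^(1/4)*a/2) + C4*cos(14^(1/4)*a/2))*exp(14^(1/4)*a/2)


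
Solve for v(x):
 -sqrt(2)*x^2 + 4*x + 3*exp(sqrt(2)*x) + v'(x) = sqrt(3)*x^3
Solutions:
 v(x) = C1 + sqrt(3)*x^4/4 + sqrt(2)*x^3/3 - 2*x^2 - 3*sqrt(2)*exp(sqrt(2)*x)/2


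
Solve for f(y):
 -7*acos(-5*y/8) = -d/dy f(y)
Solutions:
 f(y) = C1 + 7*y*acos(-5*y/8) + 7*sqrt(64 - 25*y^2)/5


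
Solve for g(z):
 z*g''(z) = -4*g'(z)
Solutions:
 g(z) = C1 + C2/z^3


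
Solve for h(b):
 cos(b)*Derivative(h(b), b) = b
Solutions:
 h(b) = C1 + Integral(b/cos(b), b)


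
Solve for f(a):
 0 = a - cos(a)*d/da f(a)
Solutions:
 f(a) = C1 + Integral(a/cos(a), a)


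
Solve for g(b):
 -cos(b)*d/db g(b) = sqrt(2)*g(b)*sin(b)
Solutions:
 g(b) = C1*cos(b)^(sqrt(2))


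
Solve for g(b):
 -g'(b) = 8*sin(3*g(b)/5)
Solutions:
 8*b + 5*log(cos(3*g(b)/5) - 1)/6 - 5*log(cos(3*g(b)/5) + 1)/6 = C1


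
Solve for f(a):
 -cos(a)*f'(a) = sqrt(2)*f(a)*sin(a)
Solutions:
 f(a) = C1*cos(a)^(sqrt(2))


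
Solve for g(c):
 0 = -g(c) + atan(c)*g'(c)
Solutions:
 g(c) = C1*exp(Integral(1/atan(c), c))


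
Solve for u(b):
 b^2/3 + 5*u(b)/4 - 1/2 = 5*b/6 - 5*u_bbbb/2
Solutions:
 u(b) = -4*b^2/15 + 2*b/3 + (C1*sin(2^(1/4)*b/2) + C2*cos(2^(1/4)*b/2))*exp(-2^(1/4)*b/2) + (C3*sin(2^(1/4)*b/2) + C4*cos(2^(1/4)*b/2))*exp(2^(1/4)*b/2) + 2/5


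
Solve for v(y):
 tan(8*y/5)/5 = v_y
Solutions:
 v(y) = C1 - log(cos(8*y/5))/8


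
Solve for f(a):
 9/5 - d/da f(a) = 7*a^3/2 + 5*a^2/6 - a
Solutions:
 f(a) = C1 - 7*a^4/8 - 5*a^3/18 + a^2/2 + 9*a/5


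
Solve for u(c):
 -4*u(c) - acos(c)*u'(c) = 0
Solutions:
 u(c) = C1*exp(-4*Integral(1/acos(c), c))


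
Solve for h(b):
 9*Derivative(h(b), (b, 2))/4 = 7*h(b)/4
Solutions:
 h(b) = C1*exp(-sqrt(7)*b/3) + C2*exp(sqrt(7)*b/3)


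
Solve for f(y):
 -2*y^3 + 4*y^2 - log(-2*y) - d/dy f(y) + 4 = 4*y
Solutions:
 f(y) = C1 - y^4/2 + 4*y^3/3 - 2*y^2 - y*log(-y) + y*(5 - log(2))


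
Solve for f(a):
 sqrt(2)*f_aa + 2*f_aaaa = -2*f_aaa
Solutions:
 f(a) = C1 + C2*a + (C3*sin(a*sqrt(-1 + 2*sqrt(2))/2) + C4*cos(a*sqrt(-1 + 2*sqrt(2))/2))*exp(-a/2)


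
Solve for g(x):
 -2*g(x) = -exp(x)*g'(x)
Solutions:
 g(x) = C1*exp(-2*exp(-x))


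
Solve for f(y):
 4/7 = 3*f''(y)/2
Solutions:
 f(y) = C1 + C2*y + 4*y^2/21


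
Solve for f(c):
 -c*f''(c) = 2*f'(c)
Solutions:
 f(c) = C1 + C2/c


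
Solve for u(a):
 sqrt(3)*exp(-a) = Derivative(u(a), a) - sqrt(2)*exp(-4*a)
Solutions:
 u(a) = C1 - sqrt(3)*exp(-a) - sqrt(2)*exp(-4*a)/4


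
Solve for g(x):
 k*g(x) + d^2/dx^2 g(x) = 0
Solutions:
 g(x) = C1*exp(-x*sqrt(-k)) + C2*exp(x*sqrt(-k))


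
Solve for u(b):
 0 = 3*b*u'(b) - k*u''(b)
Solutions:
 u(b) = C1 + C2*erf(sqrt(6)*b*sqrt(-1/k)/2)/sqrt(-1/k)


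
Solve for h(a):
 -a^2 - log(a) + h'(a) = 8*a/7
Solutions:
 h(a) = C1 + a^3/3 + 4*a^2/7 + a*log(a) - a


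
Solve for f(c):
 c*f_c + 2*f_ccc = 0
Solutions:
 f(c) = C1 + Integral(C2*airyai(-2^(2/3)*c/2) + C3*airybi(-2^(2/3)*c/2), c)


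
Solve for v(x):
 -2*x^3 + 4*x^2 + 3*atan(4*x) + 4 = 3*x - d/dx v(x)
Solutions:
 v(x) = C1 + x^4/2 - 4*x^3/3 + 3*x^2/2 - 3*x*atan(4*x) - 4*x + 3*log(16*x^2 + 1)/8


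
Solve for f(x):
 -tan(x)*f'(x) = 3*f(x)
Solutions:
 f(x) = C1/sin(x)^3


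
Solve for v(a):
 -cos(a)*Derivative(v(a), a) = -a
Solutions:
 v(a) = C1 + Integral(a/cos(a), a)


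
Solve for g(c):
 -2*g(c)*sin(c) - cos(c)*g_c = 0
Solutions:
 g(c) = C1*cos(c)^2


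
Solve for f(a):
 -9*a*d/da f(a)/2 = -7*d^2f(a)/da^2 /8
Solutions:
 f(a) = C1 + C2*erfi(3*sqrt(14)*a/7)


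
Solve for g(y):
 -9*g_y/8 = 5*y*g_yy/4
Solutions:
 g(y) = C1 + C2*y^(1/10)


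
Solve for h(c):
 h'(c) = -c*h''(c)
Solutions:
 h(c) = C1 + C2*log(c)


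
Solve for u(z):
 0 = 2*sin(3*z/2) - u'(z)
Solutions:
 u(z) = C1 - 4*cos(3*z/2)/3


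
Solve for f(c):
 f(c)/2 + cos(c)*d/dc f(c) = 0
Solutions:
 f(c) = C1*(sin(c) - 1)^(1/4)/(sin(c) + 1)^(1/4)


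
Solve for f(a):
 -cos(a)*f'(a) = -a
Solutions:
 f(a) = C1 + Integral(a/cos(a), a)


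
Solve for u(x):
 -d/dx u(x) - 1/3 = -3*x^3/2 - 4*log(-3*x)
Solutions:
 u(x) = C1 + 3*x^4/8 + 4*x*log(-x) + x*(-13/3 + 4*log(3))


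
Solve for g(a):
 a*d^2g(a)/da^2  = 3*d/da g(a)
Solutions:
 g(a) = C1 + C2*a^4


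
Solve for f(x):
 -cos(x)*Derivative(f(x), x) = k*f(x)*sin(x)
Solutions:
 f(x) = C1*exp(k*log(cos(x)))


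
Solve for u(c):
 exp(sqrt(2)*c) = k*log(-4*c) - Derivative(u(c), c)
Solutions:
 u(c) = C1 + c*k*log(-c) + c*k*(-1 + 2*log(2)) - sqrt(2)*exp(sqrt(2)*c)/2


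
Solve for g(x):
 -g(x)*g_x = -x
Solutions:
 g(x) = -sqrt(C1 + x^2)
 g(x) = sqrt(C1 + x^2)


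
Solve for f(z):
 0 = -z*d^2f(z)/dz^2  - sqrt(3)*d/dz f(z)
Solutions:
 f(z) = C1 + C2*z^(1 - sqrt(3))


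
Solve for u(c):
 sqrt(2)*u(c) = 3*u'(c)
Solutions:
 u(c) = C1*exp(sqrt(2)*c/3)


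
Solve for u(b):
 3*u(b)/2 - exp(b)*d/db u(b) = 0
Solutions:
 u(b) = C1*exp(-3*exp(-b)/2)


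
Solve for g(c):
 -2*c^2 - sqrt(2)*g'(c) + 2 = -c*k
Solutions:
 g(c) = C1 - sqrt(2)*c^3/3 + sqrt(2)*c^2*k/4 + sqrt(2)*c


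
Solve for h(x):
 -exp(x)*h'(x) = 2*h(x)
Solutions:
 h(x) = C1*exp(2*exp(-x))


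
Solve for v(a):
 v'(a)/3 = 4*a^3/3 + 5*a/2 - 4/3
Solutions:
 v(a) = C1 + a^4 + 15*a^2/4 - 4*a


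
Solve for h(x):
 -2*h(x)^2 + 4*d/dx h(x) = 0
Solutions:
 h(x) = -2/(C1 + x)


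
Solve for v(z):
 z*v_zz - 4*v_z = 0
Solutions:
 v(z) = C1 + C2*z^5


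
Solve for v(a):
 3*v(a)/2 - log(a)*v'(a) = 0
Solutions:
 v(a) = C1*exp(3*li(a)/2)


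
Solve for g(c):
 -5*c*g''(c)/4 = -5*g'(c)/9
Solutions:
 g(c) = C1 + C2*c^(13/9)


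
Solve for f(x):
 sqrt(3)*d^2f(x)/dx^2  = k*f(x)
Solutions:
 f(x) = C1*exp(-3^(3/4)*sqrt(k)*x/3) + C2*exp(3^(3/4)*sqrt(k)*x/3)


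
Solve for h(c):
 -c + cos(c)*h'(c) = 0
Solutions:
 h(c) = C1 + Integral(c/cos(c), c)


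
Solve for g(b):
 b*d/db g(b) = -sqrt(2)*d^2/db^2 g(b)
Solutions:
 g(b) = C1 + C2*erf(2^(1/4)*b/2)


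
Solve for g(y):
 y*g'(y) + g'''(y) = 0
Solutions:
 g(y) = C1 + Integral(C2*airyai(-y) + C3*airybi(-y), y)


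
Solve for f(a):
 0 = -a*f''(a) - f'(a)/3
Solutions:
 f(a) = C1 + C2*a^(2/3)


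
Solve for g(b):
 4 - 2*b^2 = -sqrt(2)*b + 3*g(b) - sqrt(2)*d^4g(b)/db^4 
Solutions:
 g(b) = C1*exp(-2^(7/8)*3^(1/4)*b/2) + C2*exp(2^(7/8)*3^(1/4)*b/2) + C3*sin(2^(7/8)*3^(1/4)*b/2) + C4*cos(2^(7/8)*3^(1/4)*b/2) - 2*b^2/3 + sqrt(2)*b/3 + 4/3


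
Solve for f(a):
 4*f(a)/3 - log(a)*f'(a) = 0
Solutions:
 f(a) = C1*exp(4*li(a)/3)


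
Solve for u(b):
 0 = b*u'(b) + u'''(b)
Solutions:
 u(b) = C1 + Integral(C2*airyai(-b) + C3*airybi(-b), b)


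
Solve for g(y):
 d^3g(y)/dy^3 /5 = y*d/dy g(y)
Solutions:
 g(y) = C1 + Integral(C2*airyai(5^(1/3)*y) + C3*airybi(5^(1/3)*y), y)


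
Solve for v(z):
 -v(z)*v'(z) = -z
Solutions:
 v(z) = -sqrt(C1 + z^2)
 v(z) = sqrt(C1 + z^2)


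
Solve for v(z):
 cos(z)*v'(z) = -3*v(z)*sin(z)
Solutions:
 v(z) = C1*cos(z)^3


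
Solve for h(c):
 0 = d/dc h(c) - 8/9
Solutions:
 h(c) = C1 + 8*c/9


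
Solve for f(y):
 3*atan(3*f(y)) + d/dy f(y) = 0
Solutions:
 Integral(1/atan(3*_y), (_y, f(y))) = C1 - 3*y


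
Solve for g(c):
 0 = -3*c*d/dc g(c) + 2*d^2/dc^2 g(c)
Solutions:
 g(c) = C1 + C2*erfi(sqrt(3)*c/2)


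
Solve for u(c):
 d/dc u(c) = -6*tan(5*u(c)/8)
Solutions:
 u(c) = -8*asin(C1*exp(-15*c/4))/5 + 8*pi/5
 u(c) = 8*asin(C1*exp(-15*c/4))/5


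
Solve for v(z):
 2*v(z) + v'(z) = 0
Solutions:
 v(z) = C1*exp(-2*z)


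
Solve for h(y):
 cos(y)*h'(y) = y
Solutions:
 h(y) = C1 + Integral(y/cos(y), y)


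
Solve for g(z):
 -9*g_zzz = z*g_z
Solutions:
 g(z) = C1 + Integral(C2*airyai(-3^(1/3)*z/3) + C3*airybi(-3^(1/3)*z/3), z)


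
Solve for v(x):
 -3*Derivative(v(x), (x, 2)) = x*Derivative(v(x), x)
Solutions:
 v(x) = C1 + C2*erf(sqrt(6)*x/6)


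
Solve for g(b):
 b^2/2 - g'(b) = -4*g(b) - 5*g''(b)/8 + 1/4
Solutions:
 g(b) = -b^2/8 - b/16 + (C1*sin(12*b/5) + C2*cos(12*b/5))*exp(4*b/5) + 11/128


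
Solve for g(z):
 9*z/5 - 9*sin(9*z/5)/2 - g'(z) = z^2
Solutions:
 g(z) = C1 - z^3/3 + 9*z^2/10 + 5*cos(9*z/5)/2


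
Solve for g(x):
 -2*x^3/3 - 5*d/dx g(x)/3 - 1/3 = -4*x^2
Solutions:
 g(x) = C1 - x^4/10 + 4*x^3/5 - x/5


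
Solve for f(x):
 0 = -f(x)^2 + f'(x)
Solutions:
 f(x) = -1/(C1 + x)


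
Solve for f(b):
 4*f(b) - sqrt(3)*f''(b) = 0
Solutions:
 f(b) = C1*exp(-2*3^(3/4)*b/3) + C2*exp(2*3^(3/4)*b/3)


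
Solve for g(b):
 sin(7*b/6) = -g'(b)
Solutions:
 g(b) = C1 + 6*cos(7*b/6)/7


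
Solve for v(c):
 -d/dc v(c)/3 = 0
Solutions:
 v(c) = C1


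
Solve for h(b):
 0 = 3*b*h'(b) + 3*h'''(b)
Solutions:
 h(b) = C1 + Integral(C2*airyai(-b) + C3*airybi(-b), b)


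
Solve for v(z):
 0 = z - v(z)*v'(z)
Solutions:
 v(z) = -sqrt(C1 + z^2)
 v(z) = sqrt(C1 + z^2)


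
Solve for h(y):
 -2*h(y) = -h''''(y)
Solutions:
 h(y) = C1*exp(-2^(1/4)*y) + C2*exp(2^(1/4)*y) + C3*sin(2^(1/4)*y) + C4*cos(2^(1/4)*y)


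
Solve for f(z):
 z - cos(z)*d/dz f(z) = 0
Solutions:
 f(z) = C1 + Integral(z/cos(z), z)


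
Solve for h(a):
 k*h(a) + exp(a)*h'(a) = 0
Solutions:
 h(a) = C1*exp(k*exp(-a))


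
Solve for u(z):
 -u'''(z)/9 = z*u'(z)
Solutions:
 u(z) = C1 + Integral(C2*airyai(-3^(2/3)*z) + C3*airybi(-3^(2/3)*z), z)


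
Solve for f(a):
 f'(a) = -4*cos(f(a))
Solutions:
 f(a) = pi - asin((C1 + exp(8*a))/(C1 - exp(8*a)))
 f(a) = asin((C1 + exp(8*a))/(C1 - exp(8*a)))


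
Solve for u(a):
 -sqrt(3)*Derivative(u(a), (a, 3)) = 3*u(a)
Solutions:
 u(a) = C3*exp(-3^(1/6)*a) + (C1*sin(3^(2/3)*a/2) + C2*cos(3^(2/3)*a/2))*exp(3^(1/6)*a/2)


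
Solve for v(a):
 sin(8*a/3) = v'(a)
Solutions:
 v(a) = C1 - 3*cos(8*a/3)/8


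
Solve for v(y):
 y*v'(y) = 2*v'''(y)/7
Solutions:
 v(y) = C1 + Integral(C2*airyai(2^(2/3)*7^(1/3)*y/2) + C3*airybi(2^(2/3)*7^(1/3)*y/2), y)


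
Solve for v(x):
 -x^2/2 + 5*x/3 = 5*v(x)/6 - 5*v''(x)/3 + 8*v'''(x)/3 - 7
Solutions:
 v(x) = C1*exp(x*(5*5^(2/3)/(12*sqrt(1146) + 407)^(1/3) + 10 + 5^(1/3)*(12*sqrt(1146) + 407)^(1/3))/48)*sin(sqrt(3)*5^(1/3)*x*(-(12*sqrt(1146) + 407)^(1/3) + 5*5^(1/3)/(12*sqrt(1146) + 407)^(1/3))/48) + C2*exp(x*(5*5^(2/3)/(12*sqrt(1146) + 407)^(1/3) + 10 + 5^(1/3)*(12*sqrt(1146) + 407)^(1/3))/48)*cos(sqrt(3)*5^(1/3)*x*(-(12*sqrt(1146) + 407)^(1/3) + 5*5^(1/3)/(12*sqrt(1146) + 407)^(1/3))/48) + C3*exp(x*(-5^(1/3)*(12*sqrt(1146) + 407)^(1/3) - 5*5^(2/3)/(12*sqrt(1146) + 407)^(1/3) + 5)/24) - 3*x^2/5 + 2*x + 6


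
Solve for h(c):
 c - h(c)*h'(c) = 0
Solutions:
 h(c) = -sqrt(C1 + c^2)
 h(c) = sqrt(C1 + c^2)


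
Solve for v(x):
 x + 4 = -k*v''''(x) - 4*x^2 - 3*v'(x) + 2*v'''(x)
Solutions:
 v(x) = C1 + C2*exp(x*(-(sqrt(((81 - 16/k^2)^2 - 256/k^4)/k^2)/2 + 81/(2*k) - 8/k^3)^(1/3) + 2/k - 4/(k^2*(sqrt(((81 - 16/k^2)^2 - 256/k^4)/k^2)/2 + 81/(2*k) - 8/k^3)^(1/3)))/3) + C3*exp(x*((sqrt(((81 - 16/k^2)^2 - 256/k^4)/k^2)/2 + 81/(2*k) - 8/k^3)^(1/3) - sqrt(3)*I*(sqrt(((81 - 16/k^2)^2 - 256/k^4)/k^2)/2 + 81/(2*k) - 8/k^3)^(1/3) + 4/k - 16/(k^2*(-1 + sqrt(3)*I)*(sqrt(((81 - 16/k^2)^2 - 256/k^4)/k^2)/2 + 81/(2*k) - 8/k^3)^(1/3)))/6) + C4*exp(x*((sqrt(((81 - 16/k^2)^2 - 256/k^4)/k^2)/2 + 81/(2*k) - 8/k^3)^(1/3) + sqrt(3)*I*(sqrt(((81 - 16/k^2)^2 - 256/k^4)/k^2)/2 + 81/(2*k) - 8/k^3)^(1/3) + 4/k + 16/(k^2*(1 + sqrt(3)*I)*(sqrt(((81 - 16/k^2)^2 - 256/k^4)/k^2)/2 + 81/(2*k) - 8/k^3)^(1/3)))/6) - 4*x^3/9 - x^2/6 - 28*x/9


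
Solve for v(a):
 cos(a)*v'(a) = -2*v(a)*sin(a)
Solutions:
 v(a) = C1*cos(a)^2


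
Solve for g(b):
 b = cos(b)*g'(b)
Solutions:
 g(b) = C1 + Integral(b/cos(b), b)


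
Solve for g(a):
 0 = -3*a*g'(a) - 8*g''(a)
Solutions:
 g(a) = C1 + C2*erf(sqrt(3)*a/4)


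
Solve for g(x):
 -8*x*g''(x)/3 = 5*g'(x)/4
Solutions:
 g(x) = C1 + C2*x^(17/32)


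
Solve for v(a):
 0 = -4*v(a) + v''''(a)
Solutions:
 v(a) = C1*exp(-sqrt(2)*a) + C2*exp(sqrt(2)*a) + C3*sin(sqrt(2)*a) + C4*cos(sqrt(2)*a)


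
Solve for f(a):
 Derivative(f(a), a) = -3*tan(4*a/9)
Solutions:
 f(a) = C1 + 27*log(cos(4*a/9))/4


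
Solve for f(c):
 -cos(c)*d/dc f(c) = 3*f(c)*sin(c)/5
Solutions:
 f(c) = C1*cos(c)^(3/5)


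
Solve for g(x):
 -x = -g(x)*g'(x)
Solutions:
 g(x) = -sqrt(C1 + x^2)
 g(x) = sqrt(C1 + x^2)


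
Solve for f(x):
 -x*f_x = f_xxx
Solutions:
 f(x) = C1 + Integral(C2*airyai(-x) + C3*airybi(-x), x)


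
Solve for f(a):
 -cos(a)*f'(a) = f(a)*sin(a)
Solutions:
 f(a) = C1*cos(a)


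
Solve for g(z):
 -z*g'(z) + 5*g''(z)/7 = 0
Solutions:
 g(z) = C1 + C2*erfi(sqrt(70)*z/10)


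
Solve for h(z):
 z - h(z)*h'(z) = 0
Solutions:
 h(z) = -sqrt(C1 + z^2)
 h(z) = sqrt(C1 + z^2)


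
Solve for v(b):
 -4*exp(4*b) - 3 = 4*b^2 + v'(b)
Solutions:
 v(b) = C1 - 4*b^3/3 - 3*b - exp(4*b)


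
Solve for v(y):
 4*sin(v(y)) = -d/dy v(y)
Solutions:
 v(y) = -acos((-C1 - exp(8*y))/(C1 - exp(8*y))) + 2*pi
 v(y) = acos((-C1 - exp(8*y))/(C1 - exp(8*y)))


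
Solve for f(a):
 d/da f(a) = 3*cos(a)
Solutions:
 f(a) = C1 + 3*sin(a)


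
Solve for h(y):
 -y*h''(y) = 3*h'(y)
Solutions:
 h(y) = C1 + C2/y^2


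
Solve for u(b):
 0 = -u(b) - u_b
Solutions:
 u(b) = C1*exp(-b)


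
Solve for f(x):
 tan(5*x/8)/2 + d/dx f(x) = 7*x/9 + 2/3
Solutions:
 f(x) = C1 + 7*x^2/18 + 2*x/3 + 4*log(cos(5*x/8))/5


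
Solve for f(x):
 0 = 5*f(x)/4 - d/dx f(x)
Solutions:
 f(x) = C1*exp(5*x/4)


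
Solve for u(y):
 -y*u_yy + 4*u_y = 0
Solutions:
 u(y) = C1 + C2*y^5


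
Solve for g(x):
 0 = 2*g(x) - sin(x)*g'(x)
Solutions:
 g(x) = C1*(cos(x) - 1)/(cos(x) + 1)


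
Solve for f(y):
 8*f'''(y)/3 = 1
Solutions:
 f(y) = C1 + C2*y + C3*y^2 + y^3/16


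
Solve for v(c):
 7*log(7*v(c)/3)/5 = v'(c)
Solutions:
 5*Integral(1/(-log(_y) - log(7) + log(3)), (_y, v(c)))/7 = C1 - c


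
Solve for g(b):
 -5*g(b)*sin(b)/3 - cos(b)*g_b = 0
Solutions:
 g(b) = C1*cos(b)^(5/3)


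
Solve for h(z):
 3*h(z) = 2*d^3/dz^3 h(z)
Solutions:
 h(z) = C3*exp(2^(2/3)*3^(1/3)*z/2) + (C1*sin(2^(2/3)*3^(5/6)*z/4) + C2*cos(2^(2/3)*3^(5/6)*z/4))*exp(-2^(2/3)*3^(1/3)*z/4)


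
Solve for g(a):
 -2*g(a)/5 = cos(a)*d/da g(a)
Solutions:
 g(a) = C1*(sin(a) - 1)^(1/5)/(sin(a) + 1)^(1/5)


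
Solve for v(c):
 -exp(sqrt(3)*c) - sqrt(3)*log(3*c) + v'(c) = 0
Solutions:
 v(c) = C1 + sqrt(3)*c*log(c) + sqrt(3)*c*(-1 + log(3)) + sqrt(3)*exp(sqrt(3)*c)/3


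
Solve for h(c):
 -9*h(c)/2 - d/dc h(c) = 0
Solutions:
 h(c) = C1*exp(-9*c/2)


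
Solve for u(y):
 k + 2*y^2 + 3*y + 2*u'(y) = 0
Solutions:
 u(y) = C1 - k*y/2 - y^3/3 - 3*y^2/4


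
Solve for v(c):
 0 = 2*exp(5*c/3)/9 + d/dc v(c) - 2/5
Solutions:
 v(c) = C1 + 2*c/5 - 2*exp(5*c/3)/15


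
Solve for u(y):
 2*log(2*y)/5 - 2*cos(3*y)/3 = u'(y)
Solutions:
 u(y) = C1 + 2*y*log(y)/5 - 2*y/5 + 2*y*log(2)/5 - 2*sin(3*y)/9


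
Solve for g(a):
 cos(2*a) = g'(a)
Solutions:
 g(a) = C1 + sin(2*a)/2


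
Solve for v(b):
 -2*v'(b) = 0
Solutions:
 v(b) = C1


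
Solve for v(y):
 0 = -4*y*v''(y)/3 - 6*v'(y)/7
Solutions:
 v(y) = C1 + C2*y^(5/14)


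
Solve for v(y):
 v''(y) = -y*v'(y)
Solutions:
 v(y) = C1 + C2*erf(sqrt(2)*y/2)


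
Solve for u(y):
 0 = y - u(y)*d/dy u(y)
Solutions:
 u(y) = -sqrt(C1 + y^2)
 u(y) = sqrt(C1 + y^2)


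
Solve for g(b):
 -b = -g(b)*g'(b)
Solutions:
 g(b) = -sqrt(C1 + b^2)
 g(b) = sqrt(C1 + b^2)


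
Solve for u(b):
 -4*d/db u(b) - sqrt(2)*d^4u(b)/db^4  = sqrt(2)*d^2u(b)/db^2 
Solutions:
 u(b) = C1 + C2*exp(2^(1/6)*3^(1/3)*b*(-2*3^(1/3)/(18 + sqrt(330))^(1/3) + 2^(2/3)*(18 + sqrt(330))^(1/3))/12)*sin(6^(1/6)*b*(6/(18 + sqrt(330))^(1/3) + 6^(2/3)*(18 + sqrt(330))^(1/3))/12) + C3*exp(2^(1/6)*3^(1/3)*b*(-2*3^(1/3)/(18 + sqrt(330))^(1/3) + 2^(2/3)*(18 + sqrt(330))^(1/3))/12)*cos(6^(1/6)*b*(6/(18 + sqrt(330))^(1/3) + 6^(2/3)*(18 + sqrt(330))^(1/3))/12) + C4*exp(-2^(1/6)*3^(1/3)*b*(-2*3^(1/3)/(18 + sqrt(330))^(1/3) + 2^(2/3)*(18 + sqrt(330))^(1/3))/6)


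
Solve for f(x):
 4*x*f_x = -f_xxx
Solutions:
 f(x) = C1 + Integral(C2*airyai(-2^(2/3)*x) + C3*airybi(-2^(2/3)*x), x)


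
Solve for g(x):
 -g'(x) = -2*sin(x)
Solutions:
 g(x) = C1 - 2*cos(x)


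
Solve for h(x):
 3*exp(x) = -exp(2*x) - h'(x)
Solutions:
 h(x) = C1 - exp(2*x)/2 - 3*exp(x)


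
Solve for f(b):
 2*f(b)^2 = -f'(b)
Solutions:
 f(b) = 1/(C1 + 2*b)


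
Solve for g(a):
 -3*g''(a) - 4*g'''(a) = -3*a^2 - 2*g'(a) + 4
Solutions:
 g(a) = C1 + C2*exp(a*(-3 + sqrt(41))/8) + C3*exp(-a*(3 + sqrt(41))/8) - a^3/2 - 9*a^2/4 - 43*a/4


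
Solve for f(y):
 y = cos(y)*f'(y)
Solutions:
 f(y) = C1 + Integral(y/cos(y), y)


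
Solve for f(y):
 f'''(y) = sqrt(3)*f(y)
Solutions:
 f(y) = C3*exp(3^(1/6)*y) + (C1*sin(3^(2/3)*y/2) + C2*cos(3^(2/3)*y/2))*exp(-3^(1/6)*y/2)


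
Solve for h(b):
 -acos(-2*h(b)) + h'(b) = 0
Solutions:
 Integral(1/acos(-2*_y), (_y, h(b))) = C1 + b


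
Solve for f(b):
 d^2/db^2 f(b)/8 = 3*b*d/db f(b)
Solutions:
 f(b) = C1 + C2*erfi(2*sqrt(3)*b)


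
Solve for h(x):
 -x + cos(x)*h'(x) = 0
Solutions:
 h(x) = C1 + Integral(x/cos(x), x)


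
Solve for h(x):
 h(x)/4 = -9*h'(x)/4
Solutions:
 h(x) = C1*exp(-x/9)


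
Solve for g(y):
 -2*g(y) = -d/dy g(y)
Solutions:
 g(y) = C1*exp(2*y)


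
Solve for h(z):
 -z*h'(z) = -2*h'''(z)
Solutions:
 h(z) = C1 + Integral(C2*airyai(2^(2/3)*z/2) + C3*airybi(2^(2/3)*z/2), z)


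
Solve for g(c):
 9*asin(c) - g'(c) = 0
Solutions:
 g(c) = C1 + 9*c*asin(c) + 9*sqrt(1 - c^2)


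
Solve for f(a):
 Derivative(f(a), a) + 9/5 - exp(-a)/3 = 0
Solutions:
 f(a) = C1 - 9*a/5 - exp(-a)/3


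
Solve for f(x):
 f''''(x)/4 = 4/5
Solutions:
 f(x) = C1 + C2*x + C3*x^2 + C4*x^3 + 2*x^4/15


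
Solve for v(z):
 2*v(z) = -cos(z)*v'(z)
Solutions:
 v(z) = C1*(sin(z) - 1)/(sin(z) + 1)


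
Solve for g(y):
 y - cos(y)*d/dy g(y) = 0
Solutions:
 g(y) = C1 + Integral(y/cos(y), y)


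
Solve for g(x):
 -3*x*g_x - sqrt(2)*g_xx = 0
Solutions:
 g(x) = C1 + C2*erf(2^(1/4)*sqrt(3)*x/2)


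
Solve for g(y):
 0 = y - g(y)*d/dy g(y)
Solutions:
 g(y) = -sqrt(C1 + y^2)
 g(y) = sqrt(C1 + y^2)


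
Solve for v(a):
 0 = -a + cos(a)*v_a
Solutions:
 v(a) = C1 + Integral(a/cos(a), a)


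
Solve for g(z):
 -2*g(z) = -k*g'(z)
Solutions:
 g(z) = C1*exp(2*z/k)


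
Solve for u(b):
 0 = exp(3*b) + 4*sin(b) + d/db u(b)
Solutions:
 u(b) = C1 - exp(3*b)/3 + 4*cos(b)


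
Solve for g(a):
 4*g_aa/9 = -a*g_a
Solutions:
 g(a) = C1 + C2*erf(3*sqrt(2)*a/4)


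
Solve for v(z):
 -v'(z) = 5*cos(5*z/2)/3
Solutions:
 v(z) = C1 - 2*sin(5*z/2)/3


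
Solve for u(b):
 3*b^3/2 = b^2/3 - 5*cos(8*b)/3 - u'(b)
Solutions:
 u(b) = C1 - 3*b^4/8 + b^3/9 - 5*sin(8*b)/24


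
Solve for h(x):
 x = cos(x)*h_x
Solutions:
 h(x) = C1 + Integral(x/cos(x), x)


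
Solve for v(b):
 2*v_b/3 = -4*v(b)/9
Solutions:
 v(b) = C1*exp(-2*b/3)


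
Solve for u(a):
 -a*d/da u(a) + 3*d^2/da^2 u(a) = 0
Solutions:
 u(a) = C1 + C2*erfi(sqrt(6)*a/6)


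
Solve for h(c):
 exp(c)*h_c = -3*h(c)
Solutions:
 h(c) = C1*exp(3*exp(-c))


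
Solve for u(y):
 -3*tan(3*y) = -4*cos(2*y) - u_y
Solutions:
 u(y) = C1 - log(cos(3*y)) - 2*sin(2*y)


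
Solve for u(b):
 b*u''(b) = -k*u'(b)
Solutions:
 u(b) = C1 + b^(1 - re(k))*(C2*sin(log(b)*Abs(im(k))) + C3*cos(log(b)*im(k)))


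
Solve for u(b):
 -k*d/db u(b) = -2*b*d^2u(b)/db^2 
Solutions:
 u(b) = C1 + b^(re(k)/2 + 1)*(C2*sin(log(b)*Abs(im(k))/2) + C3*cos(log(b)*im(k)/2))


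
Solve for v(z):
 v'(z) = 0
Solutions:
 v(z) = C1


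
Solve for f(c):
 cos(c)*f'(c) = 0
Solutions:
 f(c) = C1
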